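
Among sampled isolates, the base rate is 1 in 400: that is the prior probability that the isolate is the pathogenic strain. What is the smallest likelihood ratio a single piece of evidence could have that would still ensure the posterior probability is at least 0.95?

Prior odds = 0.0025/0.9975 = 1/399.
Target odds = 0.95/0.05 = 19.
Required Bayes factor = 19 ÷ (1/399) = 7581.

7581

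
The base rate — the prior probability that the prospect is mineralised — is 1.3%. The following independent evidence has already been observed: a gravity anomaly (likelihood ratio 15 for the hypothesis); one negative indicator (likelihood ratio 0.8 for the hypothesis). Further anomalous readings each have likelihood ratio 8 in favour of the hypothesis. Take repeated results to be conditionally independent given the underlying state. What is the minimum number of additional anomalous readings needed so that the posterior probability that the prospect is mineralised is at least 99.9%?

Prior odds = 0.013/0.987 = 13/987.
Combined Bayes factor of the evidence already in hand = 15 × 0.8 = 12.
Odds after that evidence = (13/987) × 12 = 52/329.
Target odds = 0.999/0.001 = 999.
Need 8ⁿ ≥ 999 ÷ (52/329) = 328671/52.
8⁴ = 4096 falls short of 328671/52 but 8⁵ = 32768 reaches it, so n = 5.

5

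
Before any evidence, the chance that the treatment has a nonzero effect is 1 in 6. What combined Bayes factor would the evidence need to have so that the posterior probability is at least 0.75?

15

Prior odds = (1/6)/(5/6) = 0.2.
Target odds = 0.75/0.25 = 3.
Required Bayes factor = 3 ÷ 0.2 = 15.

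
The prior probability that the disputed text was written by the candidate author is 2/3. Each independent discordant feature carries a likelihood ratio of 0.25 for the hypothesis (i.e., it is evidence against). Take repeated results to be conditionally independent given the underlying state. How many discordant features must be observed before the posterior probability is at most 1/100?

Prior odds: (2/3) ÷ (1/3) = 2.
Likelihood ratio per discordant feature = 0.25.
Target odds: 0.01 ÷ 0.99 = 1/99.
Need 2 × 0.25ⁿ ≤ 1/99, i.e. 0.25ⁿ ≤ 1/198.
0.25³ = 0.015625 is still above 1/198 but 0.25⁴ = 0.00390625 is at or below it, so n = 4.

4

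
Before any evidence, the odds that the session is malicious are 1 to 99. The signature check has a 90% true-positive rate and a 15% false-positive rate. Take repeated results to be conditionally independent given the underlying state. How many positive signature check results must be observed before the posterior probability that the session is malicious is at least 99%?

Prior odds = 1/99.
Likelihood ratio of a positive result = 0.9/0.15 = 6.
Target posterior odds = 0.99/0.01 = 99.
Require 6ⁿ ≥ 99 ÷ (1/99) = 9801.
6⁵ = 7776 falls short of 9801 but 6⁶ = 46656 reaches it, so n = 6.

6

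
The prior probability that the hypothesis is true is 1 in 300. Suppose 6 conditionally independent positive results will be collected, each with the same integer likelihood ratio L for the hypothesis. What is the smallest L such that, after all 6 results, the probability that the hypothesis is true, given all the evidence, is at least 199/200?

7

Prior odds = (1/300)/(299/300) = 1/299.
Target odds = 0.995/0.005 = 199.
Need L⁶ ≥ 199 ÷ (1/299) = 59501.
6⁶ = 46656 < 59501 ≤ 117649 = 7⁶, so L = 7.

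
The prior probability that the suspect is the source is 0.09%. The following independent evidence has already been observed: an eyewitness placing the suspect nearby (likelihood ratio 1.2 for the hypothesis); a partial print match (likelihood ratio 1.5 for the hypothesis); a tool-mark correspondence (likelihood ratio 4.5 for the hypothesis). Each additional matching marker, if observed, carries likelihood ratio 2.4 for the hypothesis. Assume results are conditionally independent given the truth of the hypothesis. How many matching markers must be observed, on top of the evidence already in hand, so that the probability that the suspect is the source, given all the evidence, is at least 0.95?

9

Prior odds = 0.0009/0.9991 = 9/9991.
Combined Bayes factor of the evidence already in hand = 1.2 × 1.5 × 4.5 = 8.1.
Odds after that evidence = (9/9991) × 8.1 = 729/99910.
Target odds = 0.95/0.05 = 19.
Need 2.4ⁿ ≥ 19 ÷ (729/99910) = 1898290/729.
2.4⁸ = 429981696/390625 falls short of 1898290/729 but 2.4⁹ ≈2641.81 reaches it, so n = 9.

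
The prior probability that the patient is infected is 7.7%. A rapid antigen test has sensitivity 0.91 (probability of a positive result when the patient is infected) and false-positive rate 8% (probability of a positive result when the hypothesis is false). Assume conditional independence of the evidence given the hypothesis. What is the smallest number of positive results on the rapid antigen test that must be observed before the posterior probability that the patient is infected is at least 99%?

3

Prior odds = 0.077/0.923 = 77/923.
Likelihood ratio of a positive result = 0.91/0.08 = 11.375.
Target odds: 0.99 ÷ 0.01 = 99.
Require 11.375ⁿ ≥ 99 ÷ (77/923) = 8307/7.
11.375² = 129.390625 falls short of 8307/7 but 11.375³ = 753571/512 reaches it, so n = 3.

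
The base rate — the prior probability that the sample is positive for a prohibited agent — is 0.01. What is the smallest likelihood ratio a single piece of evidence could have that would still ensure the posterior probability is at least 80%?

Prior odds = 0.01/0.99 = 1/99.
Target odds = 0.8/0.2 = 4.
Required Bayes factor = 4 ÷ (1/99) = 396.

396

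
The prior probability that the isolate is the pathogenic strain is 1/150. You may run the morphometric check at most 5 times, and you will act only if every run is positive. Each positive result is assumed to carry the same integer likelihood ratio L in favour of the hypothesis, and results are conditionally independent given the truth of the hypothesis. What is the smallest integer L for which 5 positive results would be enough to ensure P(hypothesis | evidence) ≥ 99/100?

Prior odds = (1/150)/(149/150) = 1/149.
Target odds = 0.99/0.01 = 99.
Need L⁵ ≥ 99 ÷ (1/149) = 14751.
6⁵ = 7776 < 14751 ≤ 16807 = 7⁵, so L = 7.

7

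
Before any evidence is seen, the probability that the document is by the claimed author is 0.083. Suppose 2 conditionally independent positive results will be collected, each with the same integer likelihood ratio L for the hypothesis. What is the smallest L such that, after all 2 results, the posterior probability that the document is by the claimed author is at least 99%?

Prior odds = 0.083/0.917 = 83/917.
Target odds = 0.99/0.01 = 99.
Need L² ≥ 99 ÷ (83/917) = 90783/83.
33² = 1089 < 90783/83 ≤ 1156 = 34², so L = 34.

34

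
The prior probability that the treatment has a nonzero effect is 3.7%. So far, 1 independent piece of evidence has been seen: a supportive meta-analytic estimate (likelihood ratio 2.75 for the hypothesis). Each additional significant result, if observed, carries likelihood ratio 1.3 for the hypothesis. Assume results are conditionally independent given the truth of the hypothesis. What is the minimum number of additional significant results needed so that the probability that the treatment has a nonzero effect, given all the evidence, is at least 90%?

Prior odds = 0.037/0.963 = 37/963.
Bayes factor of the evidence already in hand = 2.75.
Odds after that evidence = (37/963) × 2.75 = 407/3852.
Target odds = 0.9/0.1 = 9.
Need 1.3ⁿ ≥ 9 ÷ (407/3852) = 34668/407.
1.3¹⁶ ≈66.5417 falls short of 34668/407 but 1.3¹⁷ ≈86.5042 reaches it, so n = 17.

17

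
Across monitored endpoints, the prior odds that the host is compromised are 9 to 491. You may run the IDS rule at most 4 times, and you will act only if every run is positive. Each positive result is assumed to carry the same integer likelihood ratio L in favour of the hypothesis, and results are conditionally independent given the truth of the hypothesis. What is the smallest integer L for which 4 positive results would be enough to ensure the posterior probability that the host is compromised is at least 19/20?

Prior odds = 9/491.
Target odds = 0.95/0.05 = 19.
Need L⁴ ≥ 19 ÷ (9/491) = 9329/9.
5⁴ = 625 < 9329/9 ≤ 1296 = 6⁴, so L = 6.

6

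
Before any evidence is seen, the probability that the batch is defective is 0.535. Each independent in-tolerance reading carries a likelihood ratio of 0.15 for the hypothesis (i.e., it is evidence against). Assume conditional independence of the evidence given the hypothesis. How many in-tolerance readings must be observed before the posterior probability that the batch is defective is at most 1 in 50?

3

Prior odds = 0.535/0.465 = 107/93.
Likelihood ratio per in-tolerance reading = 0.15.
Target posterior odds = 0.02/0.98 = 1/49.
Need (107/93) × 0.15ⁿ ≤ 1/49, i.e. 0.15ⁿ ≤ 93/5243.
0.15² = 0.0225 is still above 93/5243 but 0.15³ = 0.003375 is at or below it, so n = 3.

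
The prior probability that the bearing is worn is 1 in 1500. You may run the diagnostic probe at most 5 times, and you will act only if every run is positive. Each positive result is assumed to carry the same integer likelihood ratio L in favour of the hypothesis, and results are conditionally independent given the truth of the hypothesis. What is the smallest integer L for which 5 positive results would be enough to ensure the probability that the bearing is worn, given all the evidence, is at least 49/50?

10

Prior odds = (1/1500)/(1499/1500) = 1/1499.
Target odds = 0.98/0.02 = 49.
Need L⁵ ≥ 49 ÷ (1/1499) = 73451.
9⁵ = 59049 < 73451 ≤ 100000 = 10⁵, so L = 10.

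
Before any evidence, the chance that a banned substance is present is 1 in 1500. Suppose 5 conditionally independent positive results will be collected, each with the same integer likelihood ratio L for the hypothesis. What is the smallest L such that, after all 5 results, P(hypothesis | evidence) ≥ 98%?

Prior odds = (1/1500)/(1499/1500) = 1/1499.
Target odds = 0.98/0.02 = 49.
Need L⁵ ≥ 49 ÷ (1/1499) = 73451.
9⁵ = 59049 < 73451 ≤ 100000 = 10⁵, so L = 10.

10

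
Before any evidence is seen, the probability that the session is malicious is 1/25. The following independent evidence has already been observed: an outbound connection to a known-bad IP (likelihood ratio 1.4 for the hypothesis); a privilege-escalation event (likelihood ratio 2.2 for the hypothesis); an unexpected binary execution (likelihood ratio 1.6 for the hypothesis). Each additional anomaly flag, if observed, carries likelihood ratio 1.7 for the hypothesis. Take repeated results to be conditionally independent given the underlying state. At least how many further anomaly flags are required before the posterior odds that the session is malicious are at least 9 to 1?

Prior odds = 0.04/0.96 = 1/24.
Combined Bayes factor of the evidence already in hand = 1.4 × 2.2 × 1.6 = 4.928.
Odds after that evidence = (1/24) × 4.928 = 77/375.
Target odds = 9.
Need 1.7ⁿ ≥ 9 ÷ (77/375) = 3375/77.
1.7⁷ = 410338673/10000000 falls short of 3375/77 but 1.7⁸ ≈69.7576 reaches it, so n = 8.

8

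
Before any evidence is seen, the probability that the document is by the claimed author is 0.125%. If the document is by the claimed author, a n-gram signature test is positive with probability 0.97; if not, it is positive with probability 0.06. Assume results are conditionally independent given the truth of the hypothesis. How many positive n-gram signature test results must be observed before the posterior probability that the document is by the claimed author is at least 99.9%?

5

Prior odds: 0.00125 ÷ 0.99875 = 1/799.
Likelihood ratio of a positive = 0.97/0.06 = 97/6.
Target odds: 0.999 ÷ 0.001 = 999.
Need (1/799) × (97/6)ⁿ ≥ 999, i.e. (97/6)ⁿ ≥ 798201.
(97/6)⁴ = 88529281/1296 falls short of 798201 but (97/6)⁵ ≈1.10434e+06 reaches it, so n = 5.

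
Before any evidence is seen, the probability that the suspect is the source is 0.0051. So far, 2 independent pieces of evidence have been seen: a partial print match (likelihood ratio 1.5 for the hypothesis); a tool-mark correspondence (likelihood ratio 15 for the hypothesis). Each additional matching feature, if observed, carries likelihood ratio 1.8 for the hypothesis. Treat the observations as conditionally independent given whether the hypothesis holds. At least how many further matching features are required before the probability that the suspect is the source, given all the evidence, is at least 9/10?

8

Prior odds = 0.0051/0.9949 = 51/9949.
Combined Bayes factor of the evidence already in hand = 1.5 × 15 = 22.5.
Odds after that evidence = (51/9949) × 22.5 = 2295/19898.
Target odds = 0.9/0.1 = 9.
Need 1.8ⁿ ≥ 9 ÷ (2295/19898) = 19898/255.
1.8⁷ = 4782969/78125 falls short of 19898/255 but 1.8⁸ = 43046721/390625 reaches it, so n = 8.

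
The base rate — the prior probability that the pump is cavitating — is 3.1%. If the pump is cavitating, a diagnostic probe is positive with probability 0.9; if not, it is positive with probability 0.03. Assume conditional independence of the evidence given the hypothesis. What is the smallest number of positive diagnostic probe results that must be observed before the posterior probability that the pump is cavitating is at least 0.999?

Prior odds = 0.031/0.969 = 31/969.
Likelihood ratio of a positive = 0.9/0.03 = 30.
Target odds: 0.999 ÷ 0.001 = 999.
Require 30ⁿ ≥ 999 ÷ (31/969) = 968031/31.
30³ = 27000 falls short of 968031/31 but 30⁴ = 810000 reaches it, so n = 4.

4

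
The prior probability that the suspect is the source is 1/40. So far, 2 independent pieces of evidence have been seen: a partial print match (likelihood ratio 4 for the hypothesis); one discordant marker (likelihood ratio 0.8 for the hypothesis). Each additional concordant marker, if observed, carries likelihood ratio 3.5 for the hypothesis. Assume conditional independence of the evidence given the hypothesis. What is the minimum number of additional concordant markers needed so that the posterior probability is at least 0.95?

5

Prior odds = 0.025/0.975 = 1/39.
Combined Bayes factor of the evidence already in hand = 4 × 0.8 = 3.2.
Odds after that evidence = (1/39) × 3.2 = 16/195.
Target odds = 0.95/0.05 = 19.
Need 3.5ⁿ ≥ 19 ÷ (16/195) = 231.5625.
3.5⁴ = 150.0625 falls short of 231.5625 but 3.5⁵ = 525.21875 reaches it, so n = 5.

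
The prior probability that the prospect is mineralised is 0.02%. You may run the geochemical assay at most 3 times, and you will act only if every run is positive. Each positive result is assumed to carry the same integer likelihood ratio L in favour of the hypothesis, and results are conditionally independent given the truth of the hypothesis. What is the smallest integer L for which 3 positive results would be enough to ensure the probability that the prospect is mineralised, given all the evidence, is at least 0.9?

36

Prior odds = 0.0002/0.9998 = 1/4999.
Target odds = 0.9/0.1 = 9.
Need L³ ≥ 9 ÷ (1/4999) = 44991.
35³ = 42875 < 44991 ≤ 46656 = 36³, so L = 36.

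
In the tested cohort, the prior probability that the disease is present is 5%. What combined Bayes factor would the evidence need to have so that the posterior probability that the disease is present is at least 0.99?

Prior odds = 0.05/0.95 = 1/19.
Target odds = 0.99/0.01 = 99.
Required Bayes factor = 99 ÷ (1/19) = 1881.

1881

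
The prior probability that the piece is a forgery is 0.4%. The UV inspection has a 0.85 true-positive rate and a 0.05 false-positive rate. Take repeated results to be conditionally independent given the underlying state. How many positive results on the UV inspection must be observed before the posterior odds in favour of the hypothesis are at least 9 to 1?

3

Prior odds: 0.004 ÷ 0.996 = 1/249.
Likelihood ratio of a positive result = 0.85/0.05 = 17.
Target odds = 9.
Need (1/249) × 17ⁿ ≥ 9, i.e. 17ⁿ ≥ 2241.
17² = 289 falls short of 2241 but 17³ = 4913 reaches it, so n = 3.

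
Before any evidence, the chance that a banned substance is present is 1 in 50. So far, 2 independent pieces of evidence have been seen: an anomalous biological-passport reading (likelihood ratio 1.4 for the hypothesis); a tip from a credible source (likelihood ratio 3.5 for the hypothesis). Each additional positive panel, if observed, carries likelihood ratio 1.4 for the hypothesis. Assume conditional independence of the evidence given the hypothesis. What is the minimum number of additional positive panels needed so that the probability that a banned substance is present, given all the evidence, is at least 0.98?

19

Prior odds = 0.02/0.98 = 1/49.
Combined Bayes factor of the evidence already in hand = 1.4 × 3.5 = 4.9.
Odds after that evidence = (1/49) × 4.9 = 0.1.
Target odds = 0.98/0.02 = 49.
Need 1.4ⁿ ≥ 49 ÷ 0.1 = 490.
1.4¹⁸ ≈426.879 falls short of 490 but 1.4¹⁹ ≈597.63 reaches it, so n = 19.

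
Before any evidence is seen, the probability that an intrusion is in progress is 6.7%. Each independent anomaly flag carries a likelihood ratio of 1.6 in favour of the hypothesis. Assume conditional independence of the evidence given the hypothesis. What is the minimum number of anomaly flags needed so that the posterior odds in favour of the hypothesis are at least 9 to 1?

Prior odds = 0.067/0.933 = 67/933.
Likelihood ratio per anomaly flag = 1.6.
Target odds = 9.
Require 1.6ⁿ ≥ 9 ÷ (67/933) = 8397/67.
1.6¹⁰ ≈109.951 falls short of 8397/67 but 1.6¹¹ ≈175.922 reaches it, so n = 11.

11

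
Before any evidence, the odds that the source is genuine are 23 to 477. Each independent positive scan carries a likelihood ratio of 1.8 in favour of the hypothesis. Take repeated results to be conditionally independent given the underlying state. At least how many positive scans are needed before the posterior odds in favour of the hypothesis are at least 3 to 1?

Prior odds = 23/477.
Likelihood ratio per positive scan = 1.8.
Target odds = 3.
Need (23/477) × 1.8ⁿ ≥ 3, i.e. 1.8ⁿ ≥ 1431/23.
1.8⁷ = 4782969/78125 falls short of 1431/23 but 1.8⁸ = 43046721/390625 reaches it, so n = 8.

8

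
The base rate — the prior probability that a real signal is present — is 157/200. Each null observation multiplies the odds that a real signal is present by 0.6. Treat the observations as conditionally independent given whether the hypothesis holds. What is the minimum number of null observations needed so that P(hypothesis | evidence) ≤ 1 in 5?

6

Prior odds = 0.785/0.215 = 157/43.
Likelihood ratio per null observation = 0.6.
Target posterior odds = 0.2/0.8 = 0.25.
Need (157/43) × 0.6ⁿ ≤ 0.25, i.e. 0.6ⁿ ≤ 43/628.
0.6⁵ = 0.07776 is still above 43/628 but 0.6⁶ = 729/15625 is at or below it, so n = 6.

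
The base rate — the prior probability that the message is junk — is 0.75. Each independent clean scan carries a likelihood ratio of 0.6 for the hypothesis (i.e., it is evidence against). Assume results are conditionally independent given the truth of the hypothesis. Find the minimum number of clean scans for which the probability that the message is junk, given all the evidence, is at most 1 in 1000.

Prior odds: 0.75 ÷ 0.25 = 3.
Likelihood ratio per clean scan = 0.6.
Target posterior odds = 0.001/0.999 = 1/999.
Require 0.6ⁿ ≤ 1/999 ÷ 3 = 1/2997.
0.6¹⁵ ≈0.000470185 is still above 1/2997 but 0.6¹⁶ ≈0.000282111 is at or below it, so n = 16.

16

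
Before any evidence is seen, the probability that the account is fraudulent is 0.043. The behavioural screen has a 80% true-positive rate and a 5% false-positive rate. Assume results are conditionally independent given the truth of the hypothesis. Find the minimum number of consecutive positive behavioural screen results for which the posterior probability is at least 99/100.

Prior odds: 0.043 ÷ 0.957 = 43/957.
Likelihood ratio of a positive result = 0.8/0.05 = 16.
Target posterior odds = 0.99/0.01 = 99.
Require 16ⁿ ≥ 99 ÷ (43/957) = 94743/43.
16² = 256 falls short of 94743/43 but 16³ = 4096 reaches it, so n = 3.

3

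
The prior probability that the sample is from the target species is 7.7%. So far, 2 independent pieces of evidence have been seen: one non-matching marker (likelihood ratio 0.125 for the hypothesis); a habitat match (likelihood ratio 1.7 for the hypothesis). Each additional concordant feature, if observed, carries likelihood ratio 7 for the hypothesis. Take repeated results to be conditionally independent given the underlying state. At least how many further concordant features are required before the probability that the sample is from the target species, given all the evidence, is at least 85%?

3

Prior odds = 0.077/0.923 = 77/923.
Combined Bayes factor of the evidence already in hand = 0.125 × 1.7 = 0.2125.
Odds after that evidence = (77/923) × 0.2125 = 1309/73840.
Target odds = 0.85/0.15 = 17/3.
Need 7ⁿ ≥ 17/3 ÷ (1309/73840) = 73840/231.
7² = 49 falls short of 73840/231 but 7³ = 343 reaches it, so n = 3.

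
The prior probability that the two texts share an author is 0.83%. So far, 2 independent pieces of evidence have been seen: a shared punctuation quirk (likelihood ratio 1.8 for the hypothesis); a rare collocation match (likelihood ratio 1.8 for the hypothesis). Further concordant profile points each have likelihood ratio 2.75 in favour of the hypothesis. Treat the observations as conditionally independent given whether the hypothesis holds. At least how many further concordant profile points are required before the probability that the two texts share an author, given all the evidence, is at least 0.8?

5

Prior odds = 0.0083/0.9917 = 83/9917.
Combined Bayes factor of the evidence already in hand = 1.8 × 1.8 = 3.24.
Odds after that evidence = (83/9917) × 3.24 = 6723/247925.
Target odds = 0.8/0.2 = 4.
Need 2.75ⁿ ≥ 4 ÷ (6723/247925) = 991700/6723.
2.75⁴ = 57.19140625 falls short of 991700/6723 but 2.75⁵ = 161051/1024 reaches it, so n = 5.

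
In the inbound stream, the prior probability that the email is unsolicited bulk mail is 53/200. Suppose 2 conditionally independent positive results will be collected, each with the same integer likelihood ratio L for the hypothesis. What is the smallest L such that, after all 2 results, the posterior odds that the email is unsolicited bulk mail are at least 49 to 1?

12

Prior odds = 0.265/0.735 = 53/147.
Target odds = 49.
Need L² ≥ 49 ÷ (53/147) = 7203/53.
11² = 121 < 7203/53 ≤ 144 = 12², so L = 12.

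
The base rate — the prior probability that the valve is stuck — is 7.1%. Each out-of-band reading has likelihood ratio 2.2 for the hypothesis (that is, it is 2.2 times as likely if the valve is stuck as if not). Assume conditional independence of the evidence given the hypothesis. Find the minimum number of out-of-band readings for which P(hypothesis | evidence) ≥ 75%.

5

Prior odds = 0.071/0.929 = 71/929.
Likelihood ratio per out-of-band reading = 2.2.
Target posterior odds = 0.75/0.25 = 3.
Require 2.2ⁿ ≥ 3 ÷ (71/929) = 2787/71.
2.2⁴ = 23.4256 falls short of 2787/71 but 2.2⁵ = 51.53632 reaches it, so n = 5.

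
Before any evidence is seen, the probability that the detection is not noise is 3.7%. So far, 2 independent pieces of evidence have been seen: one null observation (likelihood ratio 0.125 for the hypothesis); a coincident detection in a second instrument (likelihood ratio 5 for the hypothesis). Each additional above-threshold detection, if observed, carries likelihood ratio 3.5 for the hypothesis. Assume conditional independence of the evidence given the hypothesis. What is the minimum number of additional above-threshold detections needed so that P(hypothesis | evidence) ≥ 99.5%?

8

Prior odds = 0.037/0.963 = 37/963.
Combined Bayes factor of the evidence already in hand = 0.125 × 5 = 0.625.
Odds after that evidence = (37/963) × 0.625 = 185/7704.
Target odds = 0.995/0.005 = 199.
Need 3.5ⁿ ≥ 199 ÷ (185/7704) = 1533096/185.
3.5⁷ = 823543/128 falls short of 1533096/185 but 3.5⁸ = 5764801/256 reaches it, so n = 8.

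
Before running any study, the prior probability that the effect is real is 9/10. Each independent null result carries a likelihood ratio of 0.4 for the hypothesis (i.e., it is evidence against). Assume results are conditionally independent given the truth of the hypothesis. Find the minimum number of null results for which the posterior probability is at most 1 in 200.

9

Prior odds: 0.9 ÷ 0.1 = 9.
Likelihood ratio per null result = 0.4.
Target posterior odds = 0.005/0.995 = 1/199.
Require 0.4ⁿ ≤ 1/199 ÷ 9 = 1/1791.
0.4⁸ = 256/390625 is still above 1/1791 but 0.4⁹ = 512/1953125 is at or below it, so n = 9.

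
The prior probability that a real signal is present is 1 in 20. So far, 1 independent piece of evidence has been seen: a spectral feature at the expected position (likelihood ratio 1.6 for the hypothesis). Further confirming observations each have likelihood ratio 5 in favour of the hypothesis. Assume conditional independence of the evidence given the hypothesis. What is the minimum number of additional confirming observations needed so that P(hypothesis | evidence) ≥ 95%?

Prior odds = 0.05/0.95 = 1/19.
Bayes factor of the evidence already in hand = 1.6.
Odds after that evidence = (1/19) × 1.6 = 8/95.
Target odds = 0.95/0.05 = 19.
Need 5ⁿ ≥ 19 ÷ (8/95) = 225.625.
5³ = 125 falls short of 225.625 but 5⁴ = 625 reaches it, so n = 4.

4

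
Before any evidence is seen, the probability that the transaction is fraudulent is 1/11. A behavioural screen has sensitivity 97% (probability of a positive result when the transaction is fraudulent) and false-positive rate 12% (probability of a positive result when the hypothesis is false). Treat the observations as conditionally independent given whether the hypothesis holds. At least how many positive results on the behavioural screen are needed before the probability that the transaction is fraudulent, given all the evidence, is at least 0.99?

Prior odds = (1/11)/(10/11) = 0.1.
Likelihood ratio of a positive result = 0.97/0.12 = 97/12.
Target posterior odds = 0.99/0.01 = 99.
Need 0.1 × (97/12)ⁿ ≥ 99, i.e. (97/12)ⁿ ≥ 990.
(97/12)³ = 912673/1728 falls short of 990 but (97/12)⁴ = 88529281/20736 reaches it, so n = 4.

4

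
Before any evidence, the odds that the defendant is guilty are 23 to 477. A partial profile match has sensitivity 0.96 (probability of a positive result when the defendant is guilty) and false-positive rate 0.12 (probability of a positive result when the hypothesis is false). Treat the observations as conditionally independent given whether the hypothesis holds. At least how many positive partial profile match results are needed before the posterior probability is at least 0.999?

5

Prior odds = 23/477.
Likelihood ratio of a positive result = 0.96/0.12 = 8.
Target posterior odds = 0.999/0.001 = 999.
Need (23/477) × 8ⁿ ≥ 999, i.e. 8ⁿ ≥ 476523/23.
8⁴ = 4096 falls short of 476523/23 but 8⁵ = 32768 reaches it, so n = 5.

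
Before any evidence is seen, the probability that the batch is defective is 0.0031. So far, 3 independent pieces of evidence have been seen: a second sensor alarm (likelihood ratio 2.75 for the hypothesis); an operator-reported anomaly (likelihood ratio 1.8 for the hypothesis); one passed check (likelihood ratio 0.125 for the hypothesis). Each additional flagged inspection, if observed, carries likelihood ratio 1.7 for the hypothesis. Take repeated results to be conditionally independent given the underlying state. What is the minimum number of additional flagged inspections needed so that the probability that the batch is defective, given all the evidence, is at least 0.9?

Prior odds = 0.0031/0.9969 = 31/9969.
Combined Bayes factor of the evidence already in hand = 2.75 × 1.8 × 0.125 = 0.61875.
Odds after that evidence = (31/9969) × 0.61875 = 1023/531680.
Target odds = 0.9/0.1 = 9.
Need 1.7ⁿ ≥ 9 ÷ (1023/531680) = 1595040/341.
1.7¹⁵ ≈2862.42 falls short of 1595040/341 but 1.7¹⁶ ≈4866.12 reaches it, so n = 16.

16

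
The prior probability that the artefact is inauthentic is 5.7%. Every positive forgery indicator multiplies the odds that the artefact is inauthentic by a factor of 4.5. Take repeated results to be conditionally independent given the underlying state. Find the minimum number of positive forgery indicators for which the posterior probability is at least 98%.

Prior odds = 0.057/0.943 = 57/943.
Likelihood ratio per positive forgery indicator = 4.5.
Target posterior odds = 0.98/0.02 = 49.
Need (57/943) × 4.5ⁿ ≥ 49, i.e. 4.5ⁿ ≥ 46207/57.
4.5⁴ = 410.0625 falls short of 46207/57 but 4.5⁵ = 1845.28125 reaches it, so n = 5.

5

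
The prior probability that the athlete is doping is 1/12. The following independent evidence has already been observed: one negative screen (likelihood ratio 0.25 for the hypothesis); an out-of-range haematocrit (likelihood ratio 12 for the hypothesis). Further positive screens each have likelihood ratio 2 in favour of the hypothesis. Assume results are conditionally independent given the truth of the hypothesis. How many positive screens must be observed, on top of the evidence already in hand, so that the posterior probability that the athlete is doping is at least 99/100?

Prior odds = (1/12)/(11/12) = 1/11.
Combined Bayes factor of the evidence already in hand = 0.25 × 12 = 3.
Odds after that evidence = (1/11) × 3 = 3/11.
Target odds = 0.99/0.01 = 99.
Need 2ⁿ ≥ 99 ÷ (3/11) = 363.
2⁸ = 256 falls short of 363 but 2⁹ = 512 reaches it, so n = 9.

9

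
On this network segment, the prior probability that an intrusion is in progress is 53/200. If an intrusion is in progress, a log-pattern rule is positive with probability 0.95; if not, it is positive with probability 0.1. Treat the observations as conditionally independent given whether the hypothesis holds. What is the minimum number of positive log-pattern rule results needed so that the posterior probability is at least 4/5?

2

Prior odds: 0.265 ÷ 0.735 = 53/147.
Likelihood ratio of a positive = 0.95/0.1 = 9.5.
Target posterior odds = 0.8/0.2 = 4.
Require 9.5ⁿ ≥ 4 ÷ (53/147) = 588/53.
9.5¹ = 9.5 falls short of 588/53 but 9.5² = 90.25 reaches it, so n = 2.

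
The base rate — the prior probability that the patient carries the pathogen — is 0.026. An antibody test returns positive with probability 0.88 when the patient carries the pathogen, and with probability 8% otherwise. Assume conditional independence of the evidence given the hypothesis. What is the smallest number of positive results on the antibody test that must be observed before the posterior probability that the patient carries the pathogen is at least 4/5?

Prior odds = 0.026/0.974 = 13/487.
Likelihood ratio of a positive result = 0.88/0.08 = 11.
Target odds: 0.8 ÷ 0.2 = 4.
Require 11ⁿ ≥ 4 ÷ (13/487) = 1948/13.
11² = 121 falls short of 1948/13 but 11³ = 1331 reaches it, so n = 3.

3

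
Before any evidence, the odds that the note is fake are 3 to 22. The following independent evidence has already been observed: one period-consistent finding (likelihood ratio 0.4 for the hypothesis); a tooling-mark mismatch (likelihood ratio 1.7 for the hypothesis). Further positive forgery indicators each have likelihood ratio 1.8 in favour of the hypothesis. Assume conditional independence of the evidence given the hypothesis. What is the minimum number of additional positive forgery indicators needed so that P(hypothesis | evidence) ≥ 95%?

Prior odds = 3/22.
Combined Bayes factor of the evidence already in hand = 0.4 × 1.7 = 0.68.
Odds after that evidence = (3/22) × 0.68 = 51/550.
Target odds = 0.95/0.05 = 19.
Need 1.8ⁿ ≥ 19 ÷ (51/550) = 10450/51.
1.8⁹ = 387420489/1953125 falls short of 10450/51 but 1.8¹⁰ ≈357.047 reaches it, so n = 10.

10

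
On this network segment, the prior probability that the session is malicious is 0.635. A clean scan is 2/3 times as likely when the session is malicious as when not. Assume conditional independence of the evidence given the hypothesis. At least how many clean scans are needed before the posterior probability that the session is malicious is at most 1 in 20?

9

Prior odds: 0.635 ÷ 0.365 = 127/73.
Likelihood ratio per clean scan = 2/3.
Target odds: 0.05 ÷ 0.95 = 1/19.
Require (2/3)ⁿ ≤ 1/19 ÷ (127/73) = 73/2413.
(2/3)⁸ = 256/6561 is still above 73/2413 but (2/3)⁹ = 512/19683 is at or below it, so n = 9.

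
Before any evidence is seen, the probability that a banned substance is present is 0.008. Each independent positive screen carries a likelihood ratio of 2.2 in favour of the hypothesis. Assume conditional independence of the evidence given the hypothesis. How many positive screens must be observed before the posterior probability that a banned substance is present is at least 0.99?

Prior odds = 0.008/0.992 = 1/124.
Likelihood ratio per positive screen = 2.2.
Target posterior odds = 0.99/0.01 = 99.
Require 2.2ⁿ ≥ 99 ÷ (1/124) = 12276.
2.2¹¹ ≈5843.18 falls short of 12276 but 2.2¹² ≈12855 reaches it, so n = 12.

12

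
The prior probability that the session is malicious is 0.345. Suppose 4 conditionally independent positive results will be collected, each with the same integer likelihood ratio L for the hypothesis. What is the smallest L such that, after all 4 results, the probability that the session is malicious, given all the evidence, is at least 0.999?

Prior odds = 0.345/0.655 = 69/131.
Target odds = 0.999/0.001 = 999.
Need L⁴ ≥ 999 ÷ (69/131) = 43623/23.
6⁴ = 1296 < 43623/23 ≤ 2401 = 7⁴, so L = 7.

7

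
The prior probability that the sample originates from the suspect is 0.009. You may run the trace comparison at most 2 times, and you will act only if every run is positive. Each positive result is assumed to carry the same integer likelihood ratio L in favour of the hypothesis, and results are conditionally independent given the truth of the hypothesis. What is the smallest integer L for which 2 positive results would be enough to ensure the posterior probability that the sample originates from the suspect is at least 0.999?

332

Prior odds = 0.009/0.991 = 9/991.
Target odds = 0.999/0.001 = 999.
Need L² ≥ 999 ÷ (9/991) = 110001.
331² = 109561 < 110001 ≤ 110224 = 332², so L = 332.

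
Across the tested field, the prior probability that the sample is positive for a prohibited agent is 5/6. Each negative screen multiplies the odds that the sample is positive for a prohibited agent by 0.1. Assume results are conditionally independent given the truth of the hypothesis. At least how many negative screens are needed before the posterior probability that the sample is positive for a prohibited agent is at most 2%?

Prior odds: (5/6) ÷ (1/6) = 5.
Likelihood ratio per negative screen = 0.1.
Target posterior odds = 0.02/0.98 = 1/49.
Need 5 × 0.1ⁿ ≤ 1/49, i.e. 0.1ⁿ ≤ 1/245.
0.1² = 0.01 is still above 1/245 but 0.1³ = 0.001 is at or below it, so n = 3.

3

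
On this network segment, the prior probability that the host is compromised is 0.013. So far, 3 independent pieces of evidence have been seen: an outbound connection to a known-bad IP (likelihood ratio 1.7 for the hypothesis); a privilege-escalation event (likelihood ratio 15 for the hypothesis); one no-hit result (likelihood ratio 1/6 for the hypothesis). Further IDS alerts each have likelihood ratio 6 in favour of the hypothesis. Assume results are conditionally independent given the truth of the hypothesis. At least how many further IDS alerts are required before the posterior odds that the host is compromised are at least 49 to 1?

4

Prior odds = 0.013/0.987 = 13/987.
Combined Bayes factor of the evidence already in hand = 1.7 × 15 × (1/6) = 4.25.
Odds after that evidence = (13/987) × 4.25 = 221/3948.
Target odds = 49.
Need 6ⁿ ≥ 49 ÷ (221/3948) = 193452/221.
6³ = 216 falls short of 193452/221 but 6⁴ = 1296 reaches it, so n = 4.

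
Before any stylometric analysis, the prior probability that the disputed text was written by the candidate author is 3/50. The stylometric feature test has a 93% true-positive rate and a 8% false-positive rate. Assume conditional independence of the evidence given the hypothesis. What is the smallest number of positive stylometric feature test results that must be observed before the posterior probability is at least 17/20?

2

Prior odds = 0.06/0.94 = 3/47.
Likelihood ratio of a positive result = 0.93/0.08 = 11.625.
Target posterior odds = 0.85/0.15 = 17/3.
Require 11.625ⁿ ≥ 17/3 ÷ (3/47) = 799/9.
11.625¹ = 11.625 falls short of 799/9 but 11.625² = 135.140625 reaches it, so n = 2.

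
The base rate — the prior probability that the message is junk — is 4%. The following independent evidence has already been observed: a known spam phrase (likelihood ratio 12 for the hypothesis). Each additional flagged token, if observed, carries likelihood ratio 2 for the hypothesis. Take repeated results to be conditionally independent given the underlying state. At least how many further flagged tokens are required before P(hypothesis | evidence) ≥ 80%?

3

Prior odds = 0.04/0.96 = 1/24.
Bayes factor of the evidence already in hand = 12.
Odds after that evidence = (1/24) × 12 = 0.5.
Target odds = 0.8/0.2 = 4.
Need 2ⁿ ≥ 4 ÷ 0.5 = 8.
2² = 4 falls short of 8 but 2³ = 8 reaches it, so n = 3.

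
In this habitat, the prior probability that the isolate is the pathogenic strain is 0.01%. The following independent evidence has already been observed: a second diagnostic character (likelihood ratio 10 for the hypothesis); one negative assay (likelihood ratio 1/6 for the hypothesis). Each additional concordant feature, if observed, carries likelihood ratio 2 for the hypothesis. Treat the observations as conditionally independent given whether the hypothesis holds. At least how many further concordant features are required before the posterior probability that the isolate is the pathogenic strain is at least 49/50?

Prior odds = 0.0001/0.9999 = 1/9999.
Combined Bayes factor of the evidence already in hand = 10 × (1/6) = 5/3.
Odds after that evidence = (1/9999) × 5/3 = 5/29997.
Target odds = 0.98/0.02 = 49.
Need 2ⁿ ≥ 49 ÷ (5/29997) = 293970.6.
2¹⁸ = 262144 falls short of 293970.6 but 2¹⁹ = 524288 reaches it, so n = 19.

19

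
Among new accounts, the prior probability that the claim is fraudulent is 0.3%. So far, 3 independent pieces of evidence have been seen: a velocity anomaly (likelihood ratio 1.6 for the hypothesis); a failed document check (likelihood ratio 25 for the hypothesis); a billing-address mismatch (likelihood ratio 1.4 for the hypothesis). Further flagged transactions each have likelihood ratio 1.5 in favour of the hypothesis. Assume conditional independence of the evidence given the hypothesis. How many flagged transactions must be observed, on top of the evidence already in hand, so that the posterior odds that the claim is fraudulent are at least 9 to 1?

Prior odds = 0.003/0.997 = 3/997.
Combined Bayes factor of the evidence already in hand = 1.6 × 25 × 1.4 = 56.
Odds after that evidence = (3/997) × 56 = 168/997.
Target odds = 9.
Need 1.5ⁿ ≥ 9 ÷ (168/997) = 2991/56.
1.5⁹ = 19683/512 falls short of 2991/56 but 1.5¹⁰ = 59049/1024 reaches it, so n = 10.

10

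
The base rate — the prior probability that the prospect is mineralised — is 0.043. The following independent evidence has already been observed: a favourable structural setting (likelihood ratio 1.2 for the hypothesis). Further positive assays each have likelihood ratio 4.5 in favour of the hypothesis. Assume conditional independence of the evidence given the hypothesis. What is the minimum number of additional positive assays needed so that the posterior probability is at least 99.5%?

Prior odds = 0.043/0.957 = 43/957.
Bayes factor of the evidence already in hand = 1.2.
Odds after that evidence = (43/957) × 1.2 = 86/1595.
Target odds = 0.995/0.005 = 199.
Need 4.5ⁿ ≥ 199 ÷ (86/1595) = 317405/86.
4.5⁵ = 1845.28125 falls short of 317405/86 but 4.5⁶ = 8303.765625 reaches it, so n = 6.

6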